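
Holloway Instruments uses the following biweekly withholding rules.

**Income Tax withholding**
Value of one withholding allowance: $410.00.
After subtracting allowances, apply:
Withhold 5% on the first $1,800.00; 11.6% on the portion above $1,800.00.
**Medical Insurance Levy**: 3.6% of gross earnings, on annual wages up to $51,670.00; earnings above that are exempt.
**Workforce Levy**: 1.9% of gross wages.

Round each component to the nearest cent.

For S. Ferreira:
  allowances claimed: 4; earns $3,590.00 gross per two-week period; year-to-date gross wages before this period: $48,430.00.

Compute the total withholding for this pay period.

Income Tax: taxable = $3,590.00 − 4×$410.00 = $1,950.00
  $90.00 + 11.6% × ($1,950.00 − $1,800.00) = $90.00 + 11.6% × $150.00 = $107.40
Medical Insurance Levy: cap $51,670.00 − YTD $48,430.00 = $3,240.00 subject; 3.6% × $3,240.00 = $116.64
Workforce Levy: 1.9% × $3,590.00 = $68.21
Total: $107.40 + $116.64 + $68.21 = $292.25

$292.25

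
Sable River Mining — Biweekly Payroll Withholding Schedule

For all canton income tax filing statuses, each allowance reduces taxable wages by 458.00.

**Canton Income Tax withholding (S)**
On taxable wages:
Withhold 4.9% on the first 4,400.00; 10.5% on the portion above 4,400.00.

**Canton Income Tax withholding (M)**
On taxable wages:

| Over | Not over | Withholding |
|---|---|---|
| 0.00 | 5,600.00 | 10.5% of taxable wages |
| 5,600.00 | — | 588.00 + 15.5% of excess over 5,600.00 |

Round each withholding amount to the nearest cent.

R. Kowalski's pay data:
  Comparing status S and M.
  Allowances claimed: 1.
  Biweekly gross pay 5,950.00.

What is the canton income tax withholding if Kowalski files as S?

Canton Income Tax (S): taxable = 5,950.00 − 1×458.00 = 5,492.00
  215.60 + 10.5% × (5,492.00 − 4,400.00) = 215.60 + 10.5% × 1,092.00 = 330.26

330.26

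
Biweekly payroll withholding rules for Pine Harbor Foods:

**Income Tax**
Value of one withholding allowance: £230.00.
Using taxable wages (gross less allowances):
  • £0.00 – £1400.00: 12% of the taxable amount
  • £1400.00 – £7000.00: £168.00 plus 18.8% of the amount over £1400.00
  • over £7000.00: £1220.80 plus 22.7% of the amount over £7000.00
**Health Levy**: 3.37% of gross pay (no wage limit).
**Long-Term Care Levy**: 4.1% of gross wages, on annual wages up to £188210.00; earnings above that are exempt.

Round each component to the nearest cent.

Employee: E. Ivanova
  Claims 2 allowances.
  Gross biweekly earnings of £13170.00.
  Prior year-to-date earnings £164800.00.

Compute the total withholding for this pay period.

Income Tax: taxable = £13170.00 − 2×£230.00 = £12710.00
  £1220.80 + 22.7% × (£12710.00 − £7000.00) = £1220.80 + 22.7% × £5710.00 = £2516.97
Health Levy: 3.37% × £13170.00 = £443.83
Long-Term Care Levy: 4.1% × £13170.00 = £539.97
Total: £2516.97 + £443.83 + £539.97 = £3500.77

£3500.77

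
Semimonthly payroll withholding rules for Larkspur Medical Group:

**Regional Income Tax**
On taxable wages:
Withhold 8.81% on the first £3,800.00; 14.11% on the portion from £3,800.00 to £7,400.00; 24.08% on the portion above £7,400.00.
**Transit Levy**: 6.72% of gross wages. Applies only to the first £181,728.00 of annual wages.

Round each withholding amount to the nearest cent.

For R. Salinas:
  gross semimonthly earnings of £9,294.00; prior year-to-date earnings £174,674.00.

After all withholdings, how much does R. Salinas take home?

£7,521.15

Regional Income Tax: taxable = £9,294.00
  £842.74 + 24.08% × (£9,294.00 − £7,400.00) = £842.74 + 24.08% × £1,894.00 = £1,298.82
Transit Levy: cap £181,728.00 − YTD £174,674.00 = £7,054.00 subject; 6.72% × £7,054.00 = £474.03
Total withheld: £1,298.82 + £474.03 = £1,772.85
Net pay: £9,294.00 − £1,772.85 = £7,521.15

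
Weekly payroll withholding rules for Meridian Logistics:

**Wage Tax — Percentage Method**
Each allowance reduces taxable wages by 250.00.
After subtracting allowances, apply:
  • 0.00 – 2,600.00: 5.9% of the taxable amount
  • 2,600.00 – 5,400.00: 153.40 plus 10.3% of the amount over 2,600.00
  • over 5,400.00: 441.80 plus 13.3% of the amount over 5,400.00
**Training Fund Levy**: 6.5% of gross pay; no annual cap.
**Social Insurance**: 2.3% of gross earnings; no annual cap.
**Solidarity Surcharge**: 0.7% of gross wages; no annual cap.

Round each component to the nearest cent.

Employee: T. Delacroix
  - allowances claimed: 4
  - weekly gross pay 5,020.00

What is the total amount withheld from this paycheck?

776.56

Wage Tax: taxable = 5,020.00 − 4×250.00 = 4,020.00
  153.40 + 10.3% × (4,020.00 − 2,600.00) = 153.40 + 10.3% × 1,420.00 = 299.66
Training Fund Levy: 6.5% × 5,020.00 = 326.30
Social Insurance: 2.3% × 5,020.00 = 115.46
Solidarity Surcharge: 0.7% × 5,020.00 = 35.14
Total: 299.66 + 326.30 + 115.46 + 35.14 = 776.56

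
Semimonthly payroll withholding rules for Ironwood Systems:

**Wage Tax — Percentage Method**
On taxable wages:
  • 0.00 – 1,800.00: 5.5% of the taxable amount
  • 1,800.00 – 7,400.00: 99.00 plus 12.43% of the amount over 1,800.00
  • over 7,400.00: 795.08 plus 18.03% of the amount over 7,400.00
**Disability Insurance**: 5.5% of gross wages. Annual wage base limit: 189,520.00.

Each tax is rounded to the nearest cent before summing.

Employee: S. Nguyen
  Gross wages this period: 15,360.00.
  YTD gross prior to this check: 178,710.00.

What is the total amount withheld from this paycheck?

2,824.82

Wage Tax: taxable = 15,360.00
  795.08 + 18.03% × (15,360.00 − 7,400.00) = 795.08 + 18.03% × 7,960.00 = 2,230.27
Disability Insurance: cap 189,520.00 − YTD 178,710.00 = 10,810.00 subject; 5.5% × 10,810.00 = 594.55
Total: 2,230.27 + 594.55 = 2,824.82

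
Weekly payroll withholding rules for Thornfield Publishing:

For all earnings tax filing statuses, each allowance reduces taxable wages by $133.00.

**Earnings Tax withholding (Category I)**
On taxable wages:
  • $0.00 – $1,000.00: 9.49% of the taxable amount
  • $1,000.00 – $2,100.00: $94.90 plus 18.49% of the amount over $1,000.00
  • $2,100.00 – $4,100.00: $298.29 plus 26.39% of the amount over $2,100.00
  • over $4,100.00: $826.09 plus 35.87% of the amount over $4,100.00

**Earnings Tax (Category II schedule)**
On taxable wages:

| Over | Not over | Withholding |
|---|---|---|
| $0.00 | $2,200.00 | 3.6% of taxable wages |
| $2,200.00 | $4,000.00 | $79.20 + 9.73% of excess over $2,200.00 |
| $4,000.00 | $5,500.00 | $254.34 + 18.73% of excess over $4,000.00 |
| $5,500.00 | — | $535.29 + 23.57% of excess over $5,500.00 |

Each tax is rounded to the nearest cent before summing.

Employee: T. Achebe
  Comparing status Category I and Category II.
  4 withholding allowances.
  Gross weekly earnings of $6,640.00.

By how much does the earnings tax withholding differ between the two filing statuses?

$867.76

Earnings Tax (Category I): taxable = $6,640.00 − 4×$133.00 = $6,108.00
  $826.09 + 35.87% × ($6,108.00 − $4,100.00) = $826.09 + 35.87% × $2,008.00 = $1,546.36
Earnings Tax (Category II): taxable = $6,640.00 − 4×$133.00 = $6,108.00
  $535.29 + 23.57% × ($6,108.00 − $5,500.00) = $535.29 + 23.57% × $608.00 = $678.60
Difference: |$1,546.36 − $678.60| = $867.76 (higher under Category I)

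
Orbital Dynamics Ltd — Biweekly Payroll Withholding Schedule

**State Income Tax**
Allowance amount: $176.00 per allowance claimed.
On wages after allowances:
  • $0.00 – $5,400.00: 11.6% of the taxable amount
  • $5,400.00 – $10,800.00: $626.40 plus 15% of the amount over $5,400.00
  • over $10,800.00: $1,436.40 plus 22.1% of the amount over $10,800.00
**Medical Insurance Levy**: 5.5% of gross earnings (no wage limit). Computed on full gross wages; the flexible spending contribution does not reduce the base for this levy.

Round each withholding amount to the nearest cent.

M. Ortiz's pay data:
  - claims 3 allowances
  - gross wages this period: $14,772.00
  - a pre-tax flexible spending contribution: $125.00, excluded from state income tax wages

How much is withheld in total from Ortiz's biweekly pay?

State Income Tax: taxable = $14,772.00 − $125.00 − 3×$176.00 = $14,119.00
  $1,436.40 + 22.1% × ($14,119.00 − $10,800.00) = $1,436.40 + 22.1% × $3,319.00 = $2,169.90
Medical Insurance Levy: 5.5% × $14,772.00 = $812.46
Total: $2,169.90 + $812.46 = $2,982.36

$2,982.36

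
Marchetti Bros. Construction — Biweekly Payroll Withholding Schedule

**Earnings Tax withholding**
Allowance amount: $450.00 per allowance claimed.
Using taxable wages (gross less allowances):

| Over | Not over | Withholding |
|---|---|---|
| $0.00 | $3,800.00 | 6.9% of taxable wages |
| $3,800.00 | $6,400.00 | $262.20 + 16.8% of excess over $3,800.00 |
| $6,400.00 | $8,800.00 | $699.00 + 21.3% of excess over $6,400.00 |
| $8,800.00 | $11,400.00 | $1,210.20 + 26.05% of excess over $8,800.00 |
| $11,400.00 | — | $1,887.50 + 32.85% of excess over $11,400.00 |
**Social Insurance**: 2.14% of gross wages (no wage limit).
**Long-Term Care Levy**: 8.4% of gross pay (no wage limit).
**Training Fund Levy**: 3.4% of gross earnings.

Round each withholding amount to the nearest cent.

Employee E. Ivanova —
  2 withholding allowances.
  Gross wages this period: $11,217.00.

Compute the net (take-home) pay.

Earnings Tax: taxable = $11,217.00 − 2×$450.00 = $10,317.00
  $1,210.20 + 26.05% × ($10,317.00 − $8,800.00) = $1,210.20 + 26.05% × $1,517.00 = $1,605.38
Social Insurance: 2.14% × $11,217.00 = $240.04
Long-Term Care Levy: 8.4% × $11,217.00 = $942.23
Training Fund Levy: 3.4% × $11,217.00 = $381.38
Total withheld: $1,605.38 + $240.04 + $942.23 + $381.38 = $3,169.03
Net pay: $11,217.00 − $3,169.03 = $8,047.97

$8,047.97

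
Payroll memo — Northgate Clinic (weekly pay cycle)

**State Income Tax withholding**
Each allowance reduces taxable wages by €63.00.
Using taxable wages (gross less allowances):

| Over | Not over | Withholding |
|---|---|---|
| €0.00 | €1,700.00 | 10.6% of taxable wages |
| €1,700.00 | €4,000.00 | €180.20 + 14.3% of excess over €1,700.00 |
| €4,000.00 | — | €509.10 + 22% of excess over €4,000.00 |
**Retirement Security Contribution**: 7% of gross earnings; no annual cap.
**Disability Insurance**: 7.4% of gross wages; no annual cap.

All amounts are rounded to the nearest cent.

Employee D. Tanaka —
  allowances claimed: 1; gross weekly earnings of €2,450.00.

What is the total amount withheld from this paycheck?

State Income Tax: taxable = €2,450.00 − 1×€63.00 = €2,387.00
  €180.20 + 14.3% × (€2,387.00 − €1,700.00) = €180.20 + 14.3% × €687.00 = €278.44
Retirement Security Contribution: 7% × €2,450.00 = €171.50
Disability Insurance: 7.4% × €2,450.00 = €181.30
Total: €278.44 + €171.50 + €181.30 = €631.24

€631.24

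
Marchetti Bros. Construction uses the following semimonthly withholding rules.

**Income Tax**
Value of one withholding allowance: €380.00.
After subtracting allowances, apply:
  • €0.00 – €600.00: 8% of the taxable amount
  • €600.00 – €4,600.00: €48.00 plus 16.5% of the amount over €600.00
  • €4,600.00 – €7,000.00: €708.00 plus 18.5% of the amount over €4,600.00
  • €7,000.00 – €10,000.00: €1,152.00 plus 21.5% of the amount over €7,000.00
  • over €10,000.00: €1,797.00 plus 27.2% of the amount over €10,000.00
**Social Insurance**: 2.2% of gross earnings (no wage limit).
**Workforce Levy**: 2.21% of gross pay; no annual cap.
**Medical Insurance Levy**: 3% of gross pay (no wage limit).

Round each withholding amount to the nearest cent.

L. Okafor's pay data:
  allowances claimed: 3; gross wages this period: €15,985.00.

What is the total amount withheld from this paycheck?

Income Tax: taxable = €15,985.00 − 3×€380.00 = €14,845.00
  €1,797.00 + 27.2% × (€14,845.00 − €10,000.00) = €1,797.00 + 27.2% × €4,845.00 = €3,114.84
Social Insurance: 2.2% × €15,985.00 = €351.67
Workforce Levy: 2.21% × €15,985.00 = €353.27
Medical Insurance Levy: 3% × €15,985.00 = €479.55
Total: €3,114.84 + €351.67 + €353.27 + €479.55 = €4,299.33

€4,299.33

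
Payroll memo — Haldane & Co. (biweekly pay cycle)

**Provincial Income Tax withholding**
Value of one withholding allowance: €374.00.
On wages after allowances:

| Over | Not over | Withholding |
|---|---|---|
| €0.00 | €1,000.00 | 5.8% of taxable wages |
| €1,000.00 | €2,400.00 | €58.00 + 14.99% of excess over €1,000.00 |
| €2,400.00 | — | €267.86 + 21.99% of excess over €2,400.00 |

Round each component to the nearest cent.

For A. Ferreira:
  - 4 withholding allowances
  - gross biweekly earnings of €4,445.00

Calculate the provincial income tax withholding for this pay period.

€388.59

Provincial Income Tax: taxable = €4,445.00 − 4×€374.00 = €2,949.00
  €267.86 + 21.99% × (€2,949.00 − €2,400.00) = €267.86 + 21.99% × €549.00 = €388.59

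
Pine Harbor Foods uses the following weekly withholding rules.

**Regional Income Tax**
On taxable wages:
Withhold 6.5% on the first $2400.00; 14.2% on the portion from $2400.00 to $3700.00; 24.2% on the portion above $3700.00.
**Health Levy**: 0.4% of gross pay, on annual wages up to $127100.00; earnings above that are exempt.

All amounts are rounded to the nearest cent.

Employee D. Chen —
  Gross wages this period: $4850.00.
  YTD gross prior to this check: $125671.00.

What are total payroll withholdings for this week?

Regional Income Tax: taxable = $4850.00
  $340.60 + 24.2% × ($4850.00 − $3700.00) = $340.60 + 24.2% × $1150.00 = $618.90
Health Levy: cap $127100.00 − YTD $125671.00 = $1429.00 subject; 0.4% × $1429.00 = $5.72
Total: $618.90 + $5.72 = $624.62

$624.62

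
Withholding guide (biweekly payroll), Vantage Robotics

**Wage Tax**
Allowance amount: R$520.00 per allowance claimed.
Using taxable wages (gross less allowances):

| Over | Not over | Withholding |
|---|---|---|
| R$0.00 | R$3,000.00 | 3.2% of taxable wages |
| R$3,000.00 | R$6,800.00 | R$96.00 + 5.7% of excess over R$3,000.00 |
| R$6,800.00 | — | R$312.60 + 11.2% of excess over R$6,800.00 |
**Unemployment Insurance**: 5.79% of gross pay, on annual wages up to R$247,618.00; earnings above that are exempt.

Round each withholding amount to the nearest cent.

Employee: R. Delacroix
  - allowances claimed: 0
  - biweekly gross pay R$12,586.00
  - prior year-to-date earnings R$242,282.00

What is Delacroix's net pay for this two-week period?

Wage Tax: taxable = R$12,586.00
  R$312.60 + 11.2% × (R$12,586.00 − R$6,800.00) = R$312.60 + 11.2% × R$5,786.00 = R$960.63
Unemployment Insurance: cap R$247,618.00 − YTD R$242,282.00 = R$5,336.00 subject; 5.79% × R$5,336.00 = R$308.95
Total withheld: R$960.63 + R$308.95 = R$1,269.58
Net pay: R$12,586.00 − R$1,269.58 = R$11,316.42

R$11,316.42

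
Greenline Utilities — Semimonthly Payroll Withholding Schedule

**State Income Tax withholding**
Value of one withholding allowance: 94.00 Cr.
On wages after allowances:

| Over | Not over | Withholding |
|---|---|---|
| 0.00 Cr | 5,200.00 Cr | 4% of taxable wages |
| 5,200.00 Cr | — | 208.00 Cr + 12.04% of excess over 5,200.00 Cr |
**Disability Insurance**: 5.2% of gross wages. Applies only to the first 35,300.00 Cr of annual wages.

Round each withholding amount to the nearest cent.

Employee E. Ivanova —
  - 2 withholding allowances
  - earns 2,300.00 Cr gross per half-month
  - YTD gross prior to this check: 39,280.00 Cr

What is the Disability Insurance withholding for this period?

0.00 Cr

Disability Insurance: YTD 39,280.00 Cr ≥ cap 35,300.00 Cr → 0.00 Cr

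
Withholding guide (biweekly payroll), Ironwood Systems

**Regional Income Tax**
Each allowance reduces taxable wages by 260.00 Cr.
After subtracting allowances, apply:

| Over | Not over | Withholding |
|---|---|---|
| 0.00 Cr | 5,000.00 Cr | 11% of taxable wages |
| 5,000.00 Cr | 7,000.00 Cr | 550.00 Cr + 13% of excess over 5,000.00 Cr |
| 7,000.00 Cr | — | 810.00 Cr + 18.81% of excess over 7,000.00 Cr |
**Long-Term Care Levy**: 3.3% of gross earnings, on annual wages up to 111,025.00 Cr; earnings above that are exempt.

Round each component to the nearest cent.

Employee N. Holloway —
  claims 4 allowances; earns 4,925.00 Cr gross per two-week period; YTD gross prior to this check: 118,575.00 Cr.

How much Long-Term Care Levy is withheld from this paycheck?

0.00 Cr

Long-Term Care Levy: YTD 118,575.00 Cr ≥ cap 111,025.00 Cr → 0.00 Cr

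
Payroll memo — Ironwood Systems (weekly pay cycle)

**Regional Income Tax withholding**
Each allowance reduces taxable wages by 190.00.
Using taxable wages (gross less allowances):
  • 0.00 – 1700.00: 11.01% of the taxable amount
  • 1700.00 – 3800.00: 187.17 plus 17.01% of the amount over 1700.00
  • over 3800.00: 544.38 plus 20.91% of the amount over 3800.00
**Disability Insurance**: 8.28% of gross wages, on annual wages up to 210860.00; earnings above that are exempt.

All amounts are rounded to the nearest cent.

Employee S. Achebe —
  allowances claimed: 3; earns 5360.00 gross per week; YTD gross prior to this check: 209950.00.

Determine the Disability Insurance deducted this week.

Disability Insurance: cap 210860.00 − YTD 209950.00 = 910.00 subject; 8.28% × 910.00 = 75.35

75.35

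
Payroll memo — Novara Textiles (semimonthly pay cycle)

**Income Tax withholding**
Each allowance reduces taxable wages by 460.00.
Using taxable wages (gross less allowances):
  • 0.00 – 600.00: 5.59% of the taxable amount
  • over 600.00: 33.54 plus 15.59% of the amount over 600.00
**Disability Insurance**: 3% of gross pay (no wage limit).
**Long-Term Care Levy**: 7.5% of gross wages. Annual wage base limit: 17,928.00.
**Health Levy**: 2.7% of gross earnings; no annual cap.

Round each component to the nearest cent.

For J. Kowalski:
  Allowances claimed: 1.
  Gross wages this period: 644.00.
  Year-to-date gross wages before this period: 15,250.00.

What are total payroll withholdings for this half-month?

95.30

Income Tax: taxable = 644.00 − 1×460.00 = 184.00
  5.59% × 184.00 = 10.29
Disability Insurance: 3% × 644.00 = 19.32
Long-Term Care Levy: 7.5% × 644.00 = 48.30
Health Levy: 2.7% × 644.00 = 17.39
Total: 10.29 + 19.32 + 48.30 + 17.39 = 95.30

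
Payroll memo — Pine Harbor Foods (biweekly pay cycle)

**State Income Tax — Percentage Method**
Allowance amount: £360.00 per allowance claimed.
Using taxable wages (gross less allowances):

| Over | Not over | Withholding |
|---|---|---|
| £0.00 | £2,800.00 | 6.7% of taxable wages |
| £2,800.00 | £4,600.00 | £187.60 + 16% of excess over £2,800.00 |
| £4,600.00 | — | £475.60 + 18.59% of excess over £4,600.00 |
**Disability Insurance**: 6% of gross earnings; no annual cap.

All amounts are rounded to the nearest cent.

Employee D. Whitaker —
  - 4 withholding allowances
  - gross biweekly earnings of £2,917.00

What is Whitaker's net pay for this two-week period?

£2,643.02

State Income Tax: taxable = £2,917.00 − 4×£360.00 = £1,477.00
  6.7% × £1,477.00 = £98.96
Disability Insurance: 6% × £2,917.00 = £175.02
Total withheld: £98.96 + £175.02 = £273.98
Net pay: £2,917.00 − £273.98 = £2,643.02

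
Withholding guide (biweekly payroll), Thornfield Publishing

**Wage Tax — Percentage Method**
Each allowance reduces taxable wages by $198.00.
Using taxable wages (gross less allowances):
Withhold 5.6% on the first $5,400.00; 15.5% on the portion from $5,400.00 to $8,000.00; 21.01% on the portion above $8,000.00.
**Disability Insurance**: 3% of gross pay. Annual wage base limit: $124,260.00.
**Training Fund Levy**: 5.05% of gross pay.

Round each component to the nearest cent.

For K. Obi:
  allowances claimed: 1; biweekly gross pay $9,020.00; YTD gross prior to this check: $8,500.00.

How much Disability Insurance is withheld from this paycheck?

Disability Insurance: 3% × $9,020.00 = $270.60

$270.60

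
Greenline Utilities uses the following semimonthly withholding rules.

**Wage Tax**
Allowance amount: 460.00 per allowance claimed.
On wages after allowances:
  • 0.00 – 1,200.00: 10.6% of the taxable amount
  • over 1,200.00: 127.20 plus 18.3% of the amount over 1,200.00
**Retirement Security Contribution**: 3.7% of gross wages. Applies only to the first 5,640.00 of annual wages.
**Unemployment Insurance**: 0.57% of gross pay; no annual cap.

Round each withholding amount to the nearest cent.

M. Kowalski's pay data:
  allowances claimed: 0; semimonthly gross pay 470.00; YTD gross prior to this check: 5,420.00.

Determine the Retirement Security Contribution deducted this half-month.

8.14

Retirement Security Contribution: cap 5,640.00 − YTD 5,420.00 = 220.00 subject; 3.7% × 220.00 = 8.14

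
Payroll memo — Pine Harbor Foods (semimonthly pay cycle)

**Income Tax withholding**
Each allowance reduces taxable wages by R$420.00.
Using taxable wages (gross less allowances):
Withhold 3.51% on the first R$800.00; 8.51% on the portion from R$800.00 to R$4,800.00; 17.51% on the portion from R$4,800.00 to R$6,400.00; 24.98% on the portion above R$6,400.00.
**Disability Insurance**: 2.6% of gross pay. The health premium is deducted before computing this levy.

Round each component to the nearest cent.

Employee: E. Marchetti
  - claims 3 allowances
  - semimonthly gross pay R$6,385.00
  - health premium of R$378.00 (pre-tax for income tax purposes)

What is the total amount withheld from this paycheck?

Income Tax: taxable = R$6,385.00 − R$378.00 − 3×R$420.00 = R$4,747.00
  R$28.08 + 8.51% × (R$4,747.00 − R$800.00) = R$28.08 + 8.51% × R$3,947.00 = R$363.97
Disability Insurance: 2.6% × R$6,007.00 = R$156.18
Total: R$363.97 + R$156.18 = R$520.15

R$520.15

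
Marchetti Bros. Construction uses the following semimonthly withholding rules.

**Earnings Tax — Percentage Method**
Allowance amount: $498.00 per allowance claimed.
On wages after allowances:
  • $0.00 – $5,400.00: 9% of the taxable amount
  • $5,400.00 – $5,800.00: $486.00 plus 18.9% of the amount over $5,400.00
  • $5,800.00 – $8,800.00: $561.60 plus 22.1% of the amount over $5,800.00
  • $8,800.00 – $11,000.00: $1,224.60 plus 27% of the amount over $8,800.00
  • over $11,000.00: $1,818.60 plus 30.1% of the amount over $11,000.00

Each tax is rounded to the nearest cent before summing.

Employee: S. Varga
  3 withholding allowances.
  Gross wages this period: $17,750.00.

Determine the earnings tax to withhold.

Earnings Tax: taxable = $17,750.00 − 3×$498.00 = $16,256.00
  $1,818.60 + 30.1% × ($16,256.00 − $11,000.00) = $1,818.60 + 30.1% × $5,256.00 = $3,400.66

$3,400.66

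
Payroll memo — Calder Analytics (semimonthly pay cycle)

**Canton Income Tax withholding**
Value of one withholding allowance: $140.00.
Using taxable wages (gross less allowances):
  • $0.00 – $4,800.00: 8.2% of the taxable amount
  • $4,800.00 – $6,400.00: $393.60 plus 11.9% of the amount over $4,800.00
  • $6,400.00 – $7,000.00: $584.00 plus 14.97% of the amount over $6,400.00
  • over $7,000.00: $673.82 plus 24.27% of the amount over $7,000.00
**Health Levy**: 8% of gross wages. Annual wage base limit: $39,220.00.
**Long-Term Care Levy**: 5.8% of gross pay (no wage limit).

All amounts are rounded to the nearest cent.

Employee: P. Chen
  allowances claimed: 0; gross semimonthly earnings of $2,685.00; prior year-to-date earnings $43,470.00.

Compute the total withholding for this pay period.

Canton Income Tax: taxable = $2,685.00
  8.2% × $2,685.00 = $220.17
Health Levy: YTD $43,470.00 ≥ cap $39,220.00 → $0.00
Long-Term Care Levy: 5.8% × $2,685.00 = $155.73
Total: $220.17 + $0.00 + $155.73 = $375.90

$375.90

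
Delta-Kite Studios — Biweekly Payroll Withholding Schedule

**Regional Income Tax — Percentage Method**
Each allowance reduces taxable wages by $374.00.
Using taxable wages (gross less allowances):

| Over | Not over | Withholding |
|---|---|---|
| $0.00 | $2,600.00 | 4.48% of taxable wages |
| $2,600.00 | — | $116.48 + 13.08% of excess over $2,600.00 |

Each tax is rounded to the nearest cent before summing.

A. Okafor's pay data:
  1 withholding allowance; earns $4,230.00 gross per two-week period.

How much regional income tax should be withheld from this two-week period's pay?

$280.76

Regional Income Tax: taxable = $4,230.00 − 1×$374.00 = $3,856.00
  $116.48 + 13.08% × ($3,856.00 − $2,600.00) = $116.48 + 13.08% × $1,256.00 = $280.76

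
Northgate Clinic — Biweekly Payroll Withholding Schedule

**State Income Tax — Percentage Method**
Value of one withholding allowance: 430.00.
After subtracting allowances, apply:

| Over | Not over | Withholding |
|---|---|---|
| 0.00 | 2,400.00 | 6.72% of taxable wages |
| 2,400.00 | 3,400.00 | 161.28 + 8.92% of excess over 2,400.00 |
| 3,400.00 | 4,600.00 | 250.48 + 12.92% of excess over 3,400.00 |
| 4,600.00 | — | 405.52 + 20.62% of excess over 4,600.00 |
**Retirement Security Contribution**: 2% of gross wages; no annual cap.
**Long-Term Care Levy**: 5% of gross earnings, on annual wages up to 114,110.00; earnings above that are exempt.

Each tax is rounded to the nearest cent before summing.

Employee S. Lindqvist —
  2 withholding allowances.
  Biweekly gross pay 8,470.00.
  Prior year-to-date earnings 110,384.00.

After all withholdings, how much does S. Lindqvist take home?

7,088.12

State Income Tax: taxable = 8,470.00 − 2×430.00 = 7,610.00
  405.52 + 20.62% × (7,610.00 − 4,600.00) = 405.52 + 20.62% × 3,010.00 = 1,026.18
Retirement Security Contribution: 2% × 8,470.00 = 169.40
Long-Term Care Levy: cap 114,110.00 − YTD 110,384.00 = 3,726.00 subject; 5% × 3,726.00 = 186.30
Total withheld: 1,026.18 + 169.40 + 186.30 = 1,381.88
Net pay: 8,470.00 − 1,381.88 = 7,088.12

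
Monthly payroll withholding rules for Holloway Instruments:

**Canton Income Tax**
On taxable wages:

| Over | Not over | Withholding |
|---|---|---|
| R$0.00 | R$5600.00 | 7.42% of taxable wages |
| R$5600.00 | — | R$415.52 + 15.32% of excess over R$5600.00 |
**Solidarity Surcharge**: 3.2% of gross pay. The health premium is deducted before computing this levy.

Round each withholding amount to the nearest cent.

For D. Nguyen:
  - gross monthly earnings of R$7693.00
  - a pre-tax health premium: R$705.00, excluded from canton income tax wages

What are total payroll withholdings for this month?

R$851.78

Canton Income Tax: taxable = R$7693.00 − R$705.00 = R$6988.00
  R$415.52 + 15.32% × (R$6988.00 − R$5600.00) = R$415.52 + 15.32% × R$1388.00 = R$628.16
Solidarity Surcharge: 3.2% × R$6988.00 = R$223.62
Total: R$628.16 + R$223.62 = R$851.78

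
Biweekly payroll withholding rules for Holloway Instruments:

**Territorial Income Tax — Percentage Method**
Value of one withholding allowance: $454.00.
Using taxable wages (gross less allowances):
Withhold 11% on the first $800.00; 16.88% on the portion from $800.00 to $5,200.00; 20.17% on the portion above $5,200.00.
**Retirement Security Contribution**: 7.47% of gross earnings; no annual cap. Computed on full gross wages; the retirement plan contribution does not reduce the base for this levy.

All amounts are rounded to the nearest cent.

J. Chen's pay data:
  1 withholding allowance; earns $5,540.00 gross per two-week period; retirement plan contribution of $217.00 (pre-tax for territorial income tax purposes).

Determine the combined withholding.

$1,188.69

Territorial Income Tax: taxable = $5,540.00 − $217.00 − 1×$454.00 = $4,869.00
  $88.00 + 16.88% × ($4,869.00 − $800.00) = $88.00 + 16.88% × $4,069.00 = $774.85
Retirement Security Contribution: 7.47% × $5,540.00 = $413.84
Total: $774.85 + $413.84 = $1,188.69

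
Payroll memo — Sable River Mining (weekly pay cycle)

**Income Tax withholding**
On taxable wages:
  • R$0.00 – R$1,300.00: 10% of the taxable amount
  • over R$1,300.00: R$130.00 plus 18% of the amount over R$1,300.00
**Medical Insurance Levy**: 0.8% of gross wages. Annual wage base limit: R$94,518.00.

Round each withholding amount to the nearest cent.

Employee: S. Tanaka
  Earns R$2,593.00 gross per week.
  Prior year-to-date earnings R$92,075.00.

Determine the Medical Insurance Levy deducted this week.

R$19.54

Medical Insurance Levy: cap R$94,518.00 − YTD R$92,075.00 = R$2,443.00 subject; 0.8% × R$2,443.00 = R$19.54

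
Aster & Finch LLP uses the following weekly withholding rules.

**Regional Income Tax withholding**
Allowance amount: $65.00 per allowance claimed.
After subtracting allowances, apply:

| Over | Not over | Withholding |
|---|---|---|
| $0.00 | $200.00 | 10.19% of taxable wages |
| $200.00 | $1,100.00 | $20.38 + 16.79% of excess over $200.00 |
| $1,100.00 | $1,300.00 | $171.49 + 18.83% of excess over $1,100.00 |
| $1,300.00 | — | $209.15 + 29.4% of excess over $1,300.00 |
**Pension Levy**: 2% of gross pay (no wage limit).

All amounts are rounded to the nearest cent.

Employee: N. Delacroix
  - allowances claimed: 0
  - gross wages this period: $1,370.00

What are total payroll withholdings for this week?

$257.13

Regional Income Tax: taxable = $1,370.00
  $209.15 + 29.4% × ($1,370.00 − $1,300.00) = $209.15 + 29.4% × $70.00 = $229.73
Pension Levy: 2% × $1,370.00 = $27.40
Total: $229.73 + $27.40 = $257.13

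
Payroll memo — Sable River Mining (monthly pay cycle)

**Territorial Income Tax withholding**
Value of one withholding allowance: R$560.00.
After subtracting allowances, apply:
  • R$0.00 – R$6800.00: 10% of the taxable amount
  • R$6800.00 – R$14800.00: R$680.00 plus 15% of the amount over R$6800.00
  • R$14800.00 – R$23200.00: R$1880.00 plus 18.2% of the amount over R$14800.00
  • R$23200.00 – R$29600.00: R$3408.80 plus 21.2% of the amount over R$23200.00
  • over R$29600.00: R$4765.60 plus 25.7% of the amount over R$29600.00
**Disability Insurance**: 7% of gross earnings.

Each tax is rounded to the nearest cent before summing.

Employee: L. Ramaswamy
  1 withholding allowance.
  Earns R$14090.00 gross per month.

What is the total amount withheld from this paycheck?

R$2675.80

Territorial Income Tax: taxable = R$14090.00 − 1×R$560.00 = R$13530.00
  R$680.00 + 15% × (R$13530.00 − R$6800.00) = R$680.00 + 15% × R$6730.00 = R$1689.50
Disability Insurance: 7% × R$14090.00 = R$986.30
Total: R$1689.50 + R$986.30 = R$2675.80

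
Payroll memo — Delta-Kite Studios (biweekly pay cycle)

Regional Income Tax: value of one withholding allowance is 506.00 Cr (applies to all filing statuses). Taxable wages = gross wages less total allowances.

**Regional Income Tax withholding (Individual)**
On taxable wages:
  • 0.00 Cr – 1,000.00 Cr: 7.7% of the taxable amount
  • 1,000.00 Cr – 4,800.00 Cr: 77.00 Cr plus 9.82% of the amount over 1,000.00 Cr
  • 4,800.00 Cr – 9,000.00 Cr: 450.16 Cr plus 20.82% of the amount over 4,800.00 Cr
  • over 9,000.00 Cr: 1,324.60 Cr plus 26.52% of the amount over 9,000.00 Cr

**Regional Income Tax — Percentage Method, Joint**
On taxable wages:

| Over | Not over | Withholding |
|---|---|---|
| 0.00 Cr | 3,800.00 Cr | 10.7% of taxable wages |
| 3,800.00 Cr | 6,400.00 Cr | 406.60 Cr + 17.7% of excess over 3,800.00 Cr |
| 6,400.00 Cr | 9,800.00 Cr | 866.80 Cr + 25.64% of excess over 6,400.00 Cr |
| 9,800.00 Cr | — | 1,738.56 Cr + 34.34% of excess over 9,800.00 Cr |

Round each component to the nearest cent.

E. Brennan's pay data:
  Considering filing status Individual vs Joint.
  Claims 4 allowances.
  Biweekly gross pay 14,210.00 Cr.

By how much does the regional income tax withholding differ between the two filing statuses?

Regional Income Tax (Individual): taxable = 14,210.00 Cr − 4×506.00 Cr = 12,186.00 Cr
  1,324.60 Cr + 26.52% × (12,186.00 Cr − 9,000.00 Cr) = 1,324.60 Cr + 26.52% × 3,186.00 Cr = 2,169.53 Cr
Regional Income Tax (Joint): taxable = 14,210.00 Cr − 4×506.00 Cr = 12,186.00 Cr
  1,738.56 Cr + 34.34% × (12,186.00 Cr − 9,800.00 Cr) = 1,738.56 Cr + 34.34% × 2,386.00 Cr = 2,557.91 Cr
Difference: |2,169.53 Cr − 2,557.91 Cr| = 388.38 Cr (higher under Joint)

388.38 Cr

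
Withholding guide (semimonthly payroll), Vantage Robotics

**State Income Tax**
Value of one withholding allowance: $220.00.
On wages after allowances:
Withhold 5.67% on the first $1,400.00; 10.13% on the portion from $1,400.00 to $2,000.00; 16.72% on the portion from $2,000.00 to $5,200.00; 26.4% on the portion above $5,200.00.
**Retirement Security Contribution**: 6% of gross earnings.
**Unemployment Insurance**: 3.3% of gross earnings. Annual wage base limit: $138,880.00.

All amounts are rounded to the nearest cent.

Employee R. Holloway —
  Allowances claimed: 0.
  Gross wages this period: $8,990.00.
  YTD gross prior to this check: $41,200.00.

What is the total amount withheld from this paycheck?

$2,511.83

State Income Tax: taxable = $8,990.00
  $675.20 + 26.4% × ($8,990.00 − $5,200.00) = $675.20 + 26.4% × $3,790.00 = $1,675.76
Retirement Security Contribution: 6% × $8,990.00 = $539.40
Unemployment Insurance: 3.3% × $8,990.00 = $296.67
Total: $1,675.76 + $539.40 + $296.67 = $2,511.83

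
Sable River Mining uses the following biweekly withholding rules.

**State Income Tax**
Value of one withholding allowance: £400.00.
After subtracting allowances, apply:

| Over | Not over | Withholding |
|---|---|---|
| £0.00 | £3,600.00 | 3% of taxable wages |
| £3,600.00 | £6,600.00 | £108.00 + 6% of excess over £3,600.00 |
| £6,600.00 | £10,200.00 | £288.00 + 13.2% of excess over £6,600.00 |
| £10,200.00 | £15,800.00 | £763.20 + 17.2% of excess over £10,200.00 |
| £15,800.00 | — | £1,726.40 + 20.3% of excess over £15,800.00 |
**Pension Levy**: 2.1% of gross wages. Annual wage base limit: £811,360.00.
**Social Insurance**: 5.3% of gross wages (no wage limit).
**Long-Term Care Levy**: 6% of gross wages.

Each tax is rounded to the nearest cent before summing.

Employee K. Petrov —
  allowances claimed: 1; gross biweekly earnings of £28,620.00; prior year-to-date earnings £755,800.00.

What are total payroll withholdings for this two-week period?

£8,082.74

State Income Tax: taxable = £28,620.00 − 1×£400.00 = £28,220.00
  £1,726.40 + 20.3% × (£28,220.00 − £15,800.00) = £1,726.40 + 20.3% × £12,420.00 = £4,247.66
Pension Levy: 2.1% × £28,620.00 = £601.02
Social Insurance: 5.3% × £28,620.00 = £1,516.86
Long-Term Care Levy: 6% × £28,620.00 = £1,717.20
Total: £4,247.66 + £601.02 + £1,516.86 + £1,717.20 = £8,082.74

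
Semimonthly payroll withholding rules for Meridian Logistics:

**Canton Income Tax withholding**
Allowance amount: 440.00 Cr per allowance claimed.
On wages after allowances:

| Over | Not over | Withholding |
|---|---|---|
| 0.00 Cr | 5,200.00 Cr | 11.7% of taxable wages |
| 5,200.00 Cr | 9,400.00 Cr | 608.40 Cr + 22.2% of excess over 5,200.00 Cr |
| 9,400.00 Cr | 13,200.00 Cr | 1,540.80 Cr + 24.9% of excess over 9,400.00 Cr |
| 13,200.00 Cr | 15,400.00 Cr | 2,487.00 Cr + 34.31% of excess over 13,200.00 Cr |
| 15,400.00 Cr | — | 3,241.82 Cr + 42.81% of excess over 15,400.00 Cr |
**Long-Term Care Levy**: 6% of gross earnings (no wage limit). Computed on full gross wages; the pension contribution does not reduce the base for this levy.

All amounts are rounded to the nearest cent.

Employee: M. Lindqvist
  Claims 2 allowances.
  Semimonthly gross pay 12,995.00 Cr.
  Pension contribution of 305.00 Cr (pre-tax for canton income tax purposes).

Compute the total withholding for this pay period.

2,920.59 Cr

Canton Income Tax: taxable = 12,995.00 Cr − 305.00 Cr − 2×440.00 Cr = 11,810.00 Cr
  1,540.80 Cr + 24.9% × (11,810.00 Cr − 9,400.00 Cr) = 1,540.80 Cr + 24.9% × 2,410.00 Cr = 2,140.89 Cr
Long-Term Care Levy: 6% × 12,995.00 Cr = 779.70 Cr
Total: 2,140.89 Cr + 779.70 Cr = 2,920.59 Cr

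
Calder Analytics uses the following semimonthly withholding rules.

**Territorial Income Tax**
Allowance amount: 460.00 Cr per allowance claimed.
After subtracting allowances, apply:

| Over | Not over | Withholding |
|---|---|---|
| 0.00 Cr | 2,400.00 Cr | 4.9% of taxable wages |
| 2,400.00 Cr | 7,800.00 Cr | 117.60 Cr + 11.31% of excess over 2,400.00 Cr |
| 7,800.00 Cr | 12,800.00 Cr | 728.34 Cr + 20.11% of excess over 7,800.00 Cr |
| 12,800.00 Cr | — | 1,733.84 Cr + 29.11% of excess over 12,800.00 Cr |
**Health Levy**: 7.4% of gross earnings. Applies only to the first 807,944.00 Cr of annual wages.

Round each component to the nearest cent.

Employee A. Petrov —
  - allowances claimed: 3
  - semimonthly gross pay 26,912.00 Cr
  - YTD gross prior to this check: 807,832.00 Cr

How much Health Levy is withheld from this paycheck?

Health Levy: cap 807,944.00 Cr − YTD 807,832.00 Cr = 112.00 Cr subject; 7.4% × 112.00 Cr = 8.29 Cr

8.29 Cr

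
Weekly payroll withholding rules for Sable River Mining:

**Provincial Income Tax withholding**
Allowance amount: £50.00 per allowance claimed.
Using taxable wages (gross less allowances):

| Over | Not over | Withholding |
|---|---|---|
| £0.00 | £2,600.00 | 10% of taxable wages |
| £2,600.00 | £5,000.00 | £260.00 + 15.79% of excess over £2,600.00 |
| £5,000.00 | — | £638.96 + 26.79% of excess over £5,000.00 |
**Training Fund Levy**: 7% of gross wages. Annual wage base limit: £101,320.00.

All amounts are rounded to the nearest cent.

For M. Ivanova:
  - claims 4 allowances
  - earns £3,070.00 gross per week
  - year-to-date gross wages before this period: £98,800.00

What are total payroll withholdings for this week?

Provincial Income Tax: taxable = £3,070.00 − 4×£50.00 = £2,870.00
  £260.00 + 15.79% × (£2,870.00 − £2,600.00) = £260.00 + 15.79% × £270.00 = £302.63
Training Fund Levy: cap £101,320.00 − YTD £98,800.00 = £2,520.00 subject; 7% × £2,520.00 = £176.40
Total: £302.63 + £176.40 = £479.03

£479.03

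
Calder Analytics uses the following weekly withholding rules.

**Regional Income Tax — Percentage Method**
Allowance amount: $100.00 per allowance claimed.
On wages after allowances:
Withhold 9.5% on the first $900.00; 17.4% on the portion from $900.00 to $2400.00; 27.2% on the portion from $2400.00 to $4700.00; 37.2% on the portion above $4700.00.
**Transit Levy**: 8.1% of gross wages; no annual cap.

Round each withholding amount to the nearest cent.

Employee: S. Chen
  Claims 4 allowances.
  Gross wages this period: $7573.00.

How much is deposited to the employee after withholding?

Regional Income Tax: taxable = $7573.00 − 4×$100.00 = $7173.00
  $972.10 + 37.2% × ($7173.00 − $4700.00) = $972.10 + 37.2% × $2473.00 = $1892.06
Transit Levy: 8.1% × $7573.00 = $613.41
Total withheld: $1892.06 + $613.41 = $2505.47
Net pay: $7573.00 − $2505.47 = $5067.53

$5067.53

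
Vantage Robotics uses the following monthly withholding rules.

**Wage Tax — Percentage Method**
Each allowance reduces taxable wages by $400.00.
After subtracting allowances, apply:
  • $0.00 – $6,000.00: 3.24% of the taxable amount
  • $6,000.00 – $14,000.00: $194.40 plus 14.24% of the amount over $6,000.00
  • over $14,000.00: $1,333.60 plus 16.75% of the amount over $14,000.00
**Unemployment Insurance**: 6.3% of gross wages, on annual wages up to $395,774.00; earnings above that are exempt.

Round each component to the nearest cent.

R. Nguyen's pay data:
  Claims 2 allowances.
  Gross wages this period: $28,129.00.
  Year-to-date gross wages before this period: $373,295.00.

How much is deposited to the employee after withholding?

$23,146.61

Wage Tax: taxable = $28,129.00 − 2×$400.00 = $27,329.00
  $1,333.60 + 16.75% × ($27,329.00 − $14,000.00) = $1,333.60 + 16.75% × $13,329.00 = $3,566.21
Unemployment Insurance: cap $395,774.00 − YTD $373,295.00 = $22,479.00 subject; 6.3% × $22,479.00 = $1,416.18
Total withheld: $3,566.21 + $1,416.18 = $4,982.39
Net pay: $28,129.00 − $4,982.39 = $23,146.61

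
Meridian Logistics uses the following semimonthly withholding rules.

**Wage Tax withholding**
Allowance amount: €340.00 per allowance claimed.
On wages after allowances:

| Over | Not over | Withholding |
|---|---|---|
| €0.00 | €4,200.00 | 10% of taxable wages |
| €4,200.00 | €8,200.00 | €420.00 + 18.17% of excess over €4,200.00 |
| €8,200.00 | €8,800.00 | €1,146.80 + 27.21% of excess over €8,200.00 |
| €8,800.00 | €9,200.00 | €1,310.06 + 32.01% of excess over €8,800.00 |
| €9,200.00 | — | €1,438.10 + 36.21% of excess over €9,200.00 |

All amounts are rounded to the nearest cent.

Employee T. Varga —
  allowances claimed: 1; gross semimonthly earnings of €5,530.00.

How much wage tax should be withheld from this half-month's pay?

€599.88

Wage Tax: taxable = €5,530.00 − 1×€340.00 = €5,190.00
  €420.00 + 18.17% × (€5,190.00 − €4,200.00) = €420.00 + 18.17% × €990.00 = €599.88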